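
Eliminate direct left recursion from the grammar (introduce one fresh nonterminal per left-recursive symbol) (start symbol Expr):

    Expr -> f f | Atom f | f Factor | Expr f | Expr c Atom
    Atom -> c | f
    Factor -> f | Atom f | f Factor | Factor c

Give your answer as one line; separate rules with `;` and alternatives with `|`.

Expr, Factor are directly left-recursive.
For Expr: α = {f, c Atom}, β = {f f, Atom f, f Factor}. Rewrite as Expr → β Expr1 and Expr1 → α Expr1 | ε.
For Factor: α = {c}, β = {f, Atom f, f Factor}. Rewrite as Factor → β Factor1 and Factor1 → α Factor1 | ε.

Expr -> f f Expr1 | Atom f Expr1 | f Factor Expr1; Atom -> c | f; Factor -> f Factor1 | Atom f Factor1 | f Factor Factor1; Expr1 -> f Expr1 | c Atom Expr1 | ε; Factor1 -> c Factor1 | ε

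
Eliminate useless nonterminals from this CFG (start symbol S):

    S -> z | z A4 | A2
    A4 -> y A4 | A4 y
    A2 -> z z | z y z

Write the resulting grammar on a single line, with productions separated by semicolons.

S -> z | A2; A2 -> z z | z y z

Generating nonterminals: {A2, S}.
Reachable from S after that: {A2, S}.
Removed useless symbols: {A4} and every production mentioning them.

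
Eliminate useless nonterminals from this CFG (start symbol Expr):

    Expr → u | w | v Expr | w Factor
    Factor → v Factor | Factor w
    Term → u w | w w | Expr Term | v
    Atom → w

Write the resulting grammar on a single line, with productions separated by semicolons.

Expr → u | w | v Expr

Generating nonterminals: {Atom, Expr, Term}.
Reachable from Expr after that: {Expr}.
Removed useless symbols: {Atom, Factor, Term} and every production mentioning them.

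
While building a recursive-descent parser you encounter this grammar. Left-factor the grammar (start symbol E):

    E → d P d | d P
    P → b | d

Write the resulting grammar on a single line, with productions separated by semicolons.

E has alternatives sharing prefix 'd P': factor to E → d P E' with E' → d | ε.

E → d P E'; P → b | d; E' → d | ε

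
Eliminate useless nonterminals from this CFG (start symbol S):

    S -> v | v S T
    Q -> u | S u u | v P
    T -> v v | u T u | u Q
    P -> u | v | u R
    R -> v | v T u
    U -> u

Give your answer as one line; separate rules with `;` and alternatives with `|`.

Generating nonterminals: {P, Q, R, S, T, U}.
Reachable from S after that: {P, Q, R, S, T}.
Removed useless symbols: {U} and every production mentioning them.

S -> v | v S T; Q -> u | S u u | v P; T -> v v | u T u | u Q; P -> u | v | u R; R -> v | v T u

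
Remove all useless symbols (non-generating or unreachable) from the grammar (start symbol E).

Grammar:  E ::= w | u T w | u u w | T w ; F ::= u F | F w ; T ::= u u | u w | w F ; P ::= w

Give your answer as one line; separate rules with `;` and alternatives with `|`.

Generating nonterminals: {E, P, T}.
Reachable from E after that: {E, T}.
Removed useless symbols: {F, P} and every production mentioning them.

E ::= w | u T w | u u w | T w; T ::= u u | u w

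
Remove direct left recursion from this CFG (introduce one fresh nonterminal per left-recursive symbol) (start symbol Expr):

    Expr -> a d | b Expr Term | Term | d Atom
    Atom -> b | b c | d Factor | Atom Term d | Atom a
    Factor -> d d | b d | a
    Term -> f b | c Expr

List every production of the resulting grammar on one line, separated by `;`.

Atom is directly left-recursive.
For Atom: α = {Term d, a}, β = {b, b c, d Factor}. Rewrite as Atom → β Atom1 and Atom1 → α Atom1 | ε.

Expr -> a d | b Expr Term | Term | d Atom; Atom -> b Atom1 | b c Atom1 | d Factor Atom1; Factor -> d d | b d | a; Term -> f b | c Expr; Atom1 -> Term d Atom1 | a Atom1 | epsilon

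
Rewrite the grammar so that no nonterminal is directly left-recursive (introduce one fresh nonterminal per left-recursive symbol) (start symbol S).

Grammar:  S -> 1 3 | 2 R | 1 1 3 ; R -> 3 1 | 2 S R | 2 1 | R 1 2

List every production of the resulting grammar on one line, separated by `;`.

R is directly left-recursive.
For R: α = {1 2}, β = {3 1, 2 S R, 2 1}. Rewrite as R → β R' and R' → α R' | ε.

S -> 1 3 | 2 R | 1 1 3; R -> 3 1 R' | 2 S R R' | 2 1 R'; R' -> 1 2 R' | ε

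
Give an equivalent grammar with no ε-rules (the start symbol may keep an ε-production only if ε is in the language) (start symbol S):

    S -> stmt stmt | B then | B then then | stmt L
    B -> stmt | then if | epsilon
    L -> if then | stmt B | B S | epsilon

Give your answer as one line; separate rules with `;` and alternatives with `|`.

S -> stmt stmt | B then | then | B then then | then then | stmt L | stmt; B -> stmt | then if; L -> if then | stmt B | stmt | B S | S

The nullable symbols are {B, L}.
ε ∉ L(G), so no ε-production is kept.
Expand every rule over subsets of its nullable positions: S → B then gives B then | then. S → B then then gives B then then | then then. S → stmt L gives stmt L | stmt. L → stmt B gives stmt B | stmt.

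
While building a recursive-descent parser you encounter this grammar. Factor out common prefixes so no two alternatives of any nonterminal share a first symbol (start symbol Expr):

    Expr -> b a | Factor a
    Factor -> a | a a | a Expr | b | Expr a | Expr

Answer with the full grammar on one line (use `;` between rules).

Expr -> b a | Factor a; Factor -> b | a Factor1 | Expr Factor2; Factor1 -> ε | a | Expr; Factor2 -> a | ε

Factor has alternatives sharing prefix 'a': factor to Factor → a Factor1 with Factor1 → ε | a | Expr.
Factor has alternatives sharing prefix 'Expr': factor to Factor → Expr Factor2 with Factor2 → a | ε.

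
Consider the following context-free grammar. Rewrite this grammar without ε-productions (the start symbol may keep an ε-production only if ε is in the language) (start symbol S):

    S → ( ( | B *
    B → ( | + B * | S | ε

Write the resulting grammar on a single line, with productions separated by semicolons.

The nullable symbols are {B}.
ε ∉ L(G), so no ε-production is kept.
For each production, add variants omitting each subset of nullable occurrences: S → B * gives B * | *. B → + B * gives + B * | + *.

S → ( ( | B * | *; B → ( | + B * | + * | S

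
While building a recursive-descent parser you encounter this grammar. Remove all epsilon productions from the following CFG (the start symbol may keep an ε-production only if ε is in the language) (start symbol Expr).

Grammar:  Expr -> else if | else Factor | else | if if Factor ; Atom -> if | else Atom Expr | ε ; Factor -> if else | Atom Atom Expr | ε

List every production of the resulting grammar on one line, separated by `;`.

Nullable set = {Atom, Factor}.
ε ∉ L(G), so no ε-production is kept.
For each production, add variants omitting each subset of nullable occurrences: Expr → else Factor gives else Factor | else. Expr → if if Factor gives if if Factor | if if. Atom → else Atom Expr gives else Atom Expr | else Expr. Factor → Atom Atom Expr gives Atom Atom Expr | Atom Expr | Expr.

Expr -> else if | else Factor | else | if if Factor | if if; Atom -> if | else Atom Expr | else Expr; Factor -> if else | Atom Atom Expr | Atom Expr | Expr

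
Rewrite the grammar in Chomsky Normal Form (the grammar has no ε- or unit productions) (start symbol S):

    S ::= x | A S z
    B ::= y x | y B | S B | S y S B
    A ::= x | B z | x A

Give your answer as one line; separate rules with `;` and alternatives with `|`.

Introduce a nonterminal for each terminal appearing in a rule of length ≥ 2: X1 → z, X2 → y, X3 → x.
Binarize each right-hand side of length ≥ 3 by chaining fresh nonterminals (Y1, Y2, …): affected rules were S → A S X1; B → S X2 S B.

S ::= x | A Y1; B ::= X2 X3 | X2 B | S B | S Y2; A ::= x | B X1 | X3 A; X1 ::= z; X2 ::= y; X3 ::= x; Y1 ::= S X1; Y2 ::= X2 Y3; Y3 ::= S B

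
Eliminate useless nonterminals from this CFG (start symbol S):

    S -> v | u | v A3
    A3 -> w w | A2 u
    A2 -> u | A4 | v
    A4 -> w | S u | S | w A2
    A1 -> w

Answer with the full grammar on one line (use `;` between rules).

S -> v | u | v A3; A3 -> w w | A2 u; A2 -> u | A4 | v; A4 -> w | S u | S | w A2

Generating nonterminals: {A1, A2, A3, A4, S}.
Reachable from S after that: {A2, A3, A4, S}.
Removed useless symbols: {A1} and every production mentioning them.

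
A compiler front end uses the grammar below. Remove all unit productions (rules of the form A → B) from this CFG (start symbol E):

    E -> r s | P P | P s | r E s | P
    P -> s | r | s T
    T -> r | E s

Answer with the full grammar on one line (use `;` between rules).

E -> r s | P P | P s | r E s | s | r | s T; P -> s | r | s T; T -> r | E s

Unit pairs: E ⇒* {P}.
For each unit pair (A, B), copy every non-unit production of B to A, then drop all unit productions.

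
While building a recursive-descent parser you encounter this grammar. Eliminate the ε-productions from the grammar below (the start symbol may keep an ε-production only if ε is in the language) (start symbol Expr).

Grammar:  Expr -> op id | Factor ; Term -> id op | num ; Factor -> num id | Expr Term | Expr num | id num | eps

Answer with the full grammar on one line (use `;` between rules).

Expr -> op id | Factor | ε; Term -> id op | num; Factor -> num id | Expr Term | Term | Expr num | num | id num

Nullable nonterminals: {Expr, Factor}.
ε ∈ L(G) since Expr is nullable, so keep Expr → ε.
Add the nullable-subset variants: Factor → Expr Term gives Expr Term | Term. Factor → Expr num gives Expr num | num.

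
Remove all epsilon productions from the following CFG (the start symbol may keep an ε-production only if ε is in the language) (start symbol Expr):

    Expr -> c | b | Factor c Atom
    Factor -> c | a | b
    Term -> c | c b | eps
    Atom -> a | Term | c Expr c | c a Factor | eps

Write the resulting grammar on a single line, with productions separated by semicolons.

Expr -> c | b | Factor c Atom | Factor c; Factor -> c | a | b; Term -> c | c b; Atom -> a | Term | c Expr c | c a Factor

Nullable nonterminals: {Atom, Term}.
ε ∉ L(G), so no ε-production is kept.
Add the nullable-subset variants: Expr → Factor c Atom gives Factor c Atom | Factor c.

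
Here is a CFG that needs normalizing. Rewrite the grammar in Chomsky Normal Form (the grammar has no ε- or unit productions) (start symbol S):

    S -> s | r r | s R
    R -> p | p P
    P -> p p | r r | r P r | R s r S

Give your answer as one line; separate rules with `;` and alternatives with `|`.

S -> s | X1 X1 | X2 R; R -> p | X3 P; P -> X3 X3 | X1 X1 | X1 Y1 | R Y2; X1 -> r; X2 -> s; X3 -> p; Y1 -> P X1; Y2 -> X2 Y3; Y3 -> X1 S

Introduce a nonterminal for each terminal appearing in a rule of length ≥ 2: X1 → r, X2 → s, X3 → p.
Binarize each right-hand side of length ≥ 3 by chaining fresh nonterminals (Y1, Y2, …): affected rules were P → X1 P X1; P → R X2 X1 S.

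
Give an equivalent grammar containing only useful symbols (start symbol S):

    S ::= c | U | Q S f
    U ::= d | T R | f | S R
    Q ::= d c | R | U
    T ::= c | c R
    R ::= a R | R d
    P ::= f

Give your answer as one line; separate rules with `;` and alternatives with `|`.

S ::= c | U | Q S f; U ::= d | f; Q ::= d c | U

Generating nonterminals: {P, Q, S, T, U}.
Reachable from S after that: {Q, S, U}.
Removed useless symbols: {P, R, T} and every production mentioning them.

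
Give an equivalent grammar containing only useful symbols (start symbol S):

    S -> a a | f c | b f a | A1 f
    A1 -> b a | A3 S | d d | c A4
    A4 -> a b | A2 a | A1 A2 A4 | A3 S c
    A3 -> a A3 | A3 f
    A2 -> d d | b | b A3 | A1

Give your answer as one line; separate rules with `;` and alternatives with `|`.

S -> a a | f c | b f a | A1 f; A1 -> b a | d d | c A4; A4 -> a b | A2 a | A1 A2 A4; A2 -> d d | b | A1

Generating nonterminals: {A1, A2, A4, S}.
Reachable from S after that: {A1, A2, A4, S}.
Removed useless symbols: {A3} and every production mentioning them.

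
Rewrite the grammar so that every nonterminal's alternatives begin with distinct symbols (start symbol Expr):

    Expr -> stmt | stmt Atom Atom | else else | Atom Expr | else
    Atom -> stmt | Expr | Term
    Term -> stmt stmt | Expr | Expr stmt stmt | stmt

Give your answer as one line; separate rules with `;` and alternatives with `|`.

Expr has alternatives sharing prefix 'stmt': factor to Expr → stmt Expr1 with Expr1 → ε | Atom Atom.
Expr has alternatives sharing prefix 'else': factor to Expr → else Expr2 with Expr2 → else | ε.
Term has alternatives sharing prefix 'stmt': factor to Term → stmt Term1 with Term1 → stmt | ε.
Term has alternatives sharing prefix 'Expr': factor to Term → Expr Term2 with Term2 → ε | stmt stmt.

Expr -> Atom Expr | stmt Expr1 | else Expr2; Atom -> stmt | Expr | Term; Term -> stmt Term1 | Expr Term2; Expr1 -> ε | Atom Atom; Expr2 -> else | ε; Term1 -> stmt | ε; Term2 -> ε | stmt stmt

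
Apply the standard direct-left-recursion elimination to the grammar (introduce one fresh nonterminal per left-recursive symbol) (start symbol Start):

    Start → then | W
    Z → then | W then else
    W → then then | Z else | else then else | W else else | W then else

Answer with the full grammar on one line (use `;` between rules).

Directly left-recursive nonterminal: W.
For W: α = {else else, then else}, β = {then then, Z else, else then else}. Rewrite as W → β W1 and W1 → α W1 | ε.

Start → then | W; Z → then | W then else; W → then then W1 | Z else W1 | else then else W1; W1 → else else W1 | then else W1 | ε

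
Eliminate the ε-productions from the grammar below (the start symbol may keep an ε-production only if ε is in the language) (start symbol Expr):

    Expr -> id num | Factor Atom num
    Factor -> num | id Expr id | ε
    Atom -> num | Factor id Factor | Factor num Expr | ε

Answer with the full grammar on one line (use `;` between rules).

Expr -> id num | Factor Atom num | Factor num | Atom num | num; Factor -> num | id Expr id; Atom -> num | Factor id Factor | Factor id | id Factor | id | Factor num Expr | num Expr

The nullable symbols are {Atom, Factor}.
ε ∉ L(G), so no ε-production is kept.
For each production, add variants omitting each subset of nullable occurrences: Expr → Factor Atom num gives Factor Atom num | Factor num | Atom num | num. Atom → Factor id Factor gives Factor id Factor | Factor id | id Factor | id. Atom → Factor num Expr gives Factor num Expr | num Expr.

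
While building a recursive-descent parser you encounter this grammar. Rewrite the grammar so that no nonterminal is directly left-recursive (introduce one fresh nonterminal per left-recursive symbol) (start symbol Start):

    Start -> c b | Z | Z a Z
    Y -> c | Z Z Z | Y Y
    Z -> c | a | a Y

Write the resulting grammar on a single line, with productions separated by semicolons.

Start -> c b | Z | Z a Z; Y -> c Y1 | Z Z Z Y1; Z -> c | a | a Y; Y1 -> Y Y1 | ε

Left recursion appears on Y.
For Y: α = {Y}, β = {c, Z Z Z}. Rewrite as Y → β Y1 and Y1 → α Y1 | ε.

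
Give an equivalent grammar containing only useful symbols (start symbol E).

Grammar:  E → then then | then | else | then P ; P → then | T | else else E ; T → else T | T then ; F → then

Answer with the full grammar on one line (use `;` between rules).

E → then then | then | else | then P; P → then | else else E

Generating nonterminals: {E, F, P}.
Reachable from E after that: {E, P}.
Removed useless symbols: {F, T} and every production mentioning them.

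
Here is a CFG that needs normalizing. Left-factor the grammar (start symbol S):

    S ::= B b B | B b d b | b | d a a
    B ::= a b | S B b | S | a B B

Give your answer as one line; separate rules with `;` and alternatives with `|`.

S ::= b | d a a | B b S'; B ::= a B' | S B''; S' ::= B | d b; B' ::= b | B B; B'' ::= B b | epsilon

S has alternatives sharing prefix 'B b': factor to S → B b S' with S' → B | d b.
B has alternatives sharing prefix 'a': factor to B → a B' with B' → b | B B.
B has alternatives sharing prefix 'S': factor to B → S B'' with B'' → B b | ε.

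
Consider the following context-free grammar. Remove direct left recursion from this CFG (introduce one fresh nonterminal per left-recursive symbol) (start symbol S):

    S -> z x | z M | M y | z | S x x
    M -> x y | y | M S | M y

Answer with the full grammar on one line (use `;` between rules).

S -> z x S' | z M S' | M y S' | z S'; M -> x y M' | y M'; S' -> x x S' | ε; M' -> S M' | y M' | ε

Directly left-recursive nonterminals: S, M.
For S: α = {x x}, β = {z x, z M, M y, z}. Rewrite as S → β S' and S' → α S' | ε.
For M: α = {S, y}, β = {x y, y}. Rewrite as M → β M' and M' → α M' | ε.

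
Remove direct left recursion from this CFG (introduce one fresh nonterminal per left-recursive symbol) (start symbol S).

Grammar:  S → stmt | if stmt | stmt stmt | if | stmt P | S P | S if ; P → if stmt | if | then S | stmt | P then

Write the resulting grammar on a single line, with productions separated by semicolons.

S → stmt S' | if stmt S' | stmt stmt S' | if S' | stmt P S'; P → if stmt P' | if P' | then S P' | stmt P'; S' → P S' | if S' | ε; P' → then P' | ε

S, P are directly left-recursive.
For S: α = {P, if}, β = {stmt, if stmt, stmt stmt, if, stmt P}. Rewrite as S → β S' and S' → α S' | ε.
For P: α = {then}, β = {if stmt, if, then S, stmt}. Rewrite as P → β P' and P' → α P' | ε.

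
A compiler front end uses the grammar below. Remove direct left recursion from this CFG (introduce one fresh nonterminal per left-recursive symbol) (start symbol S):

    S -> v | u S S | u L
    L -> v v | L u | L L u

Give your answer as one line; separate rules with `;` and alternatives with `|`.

S -> v | u S S | u L; L -> v v L'; L' -> u L' | L u L' | eps

Directly left-recursive nonterminal: L.
For L: α = {u, L u}, β = {v v}. Rewrite as L → β L' and L' → α L' | ε.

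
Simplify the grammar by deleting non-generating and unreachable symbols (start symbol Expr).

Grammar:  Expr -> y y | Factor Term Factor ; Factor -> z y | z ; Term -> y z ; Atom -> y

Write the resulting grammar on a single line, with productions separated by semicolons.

Generating nonterminals: {Atom, Expr, Factor, Term}.
Reachable from Expr after that: {Expr, Factor, Term}.
Removed useless symbols: {Atom} and every production mentioning them.

Expr -> y y | Factor Term Factor; Factor -> z y | z; Term -> y z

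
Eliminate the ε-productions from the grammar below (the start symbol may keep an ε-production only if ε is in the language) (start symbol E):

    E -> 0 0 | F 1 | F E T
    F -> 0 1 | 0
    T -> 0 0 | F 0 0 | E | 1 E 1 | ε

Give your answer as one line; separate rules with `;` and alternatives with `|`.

The nullable symbols are {T}.
ε ∉ L(G), so no ε-production is kept.
Expand every rule over subsets of its nullable positions: E → F E T gives F E T | F E.

E -> 0 0 | F 1 | F E T | F E; F -> 0 1 | 0; T -> 0 0 | F 0 0 | E | 1 E 1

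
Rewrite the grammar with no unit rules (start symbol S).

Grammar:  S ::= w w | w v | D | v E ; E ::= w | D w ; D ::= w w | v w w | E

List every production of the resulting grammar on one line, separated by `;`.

S ::= w | D w | w w | v w w | w v | v E; E ::= w | D w; D ::= w | D w | w w | v w w

Unit pairs: D ⇒* {E}; S ⇒* {D, E}.
For every A with A ⇒* B via unit rules, add B's non-unit alternatives to A; then delete every rule of the form X → Y.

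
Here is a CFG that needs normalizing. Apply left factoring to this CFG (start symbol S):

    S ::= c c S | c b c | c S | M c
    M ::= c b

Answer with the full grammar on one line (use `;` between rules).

S has alternatives sharing prefix 'c': factor to S → c S' with S' → c S | b c | S.

S ::= M c | c S'; M ::= c b; S' ::= c S | b c | S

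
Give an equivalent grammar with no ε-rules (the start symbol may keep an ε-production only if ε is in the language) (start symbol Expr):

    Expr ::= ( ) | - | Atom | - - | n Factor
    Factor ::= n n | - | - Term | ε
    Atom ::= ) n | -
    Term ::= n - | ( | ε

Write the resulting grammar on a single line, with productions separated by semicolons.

Expr ::= ( ) | - | Atom | - - | n Factor | n; Factor ::= n n | - | - Term; Atom ::= ) n | -; Term ::= n - | (

Nullable set = {Factor, Term}.
ε ∉ L(G), so no ε-production is kept.
Expand every rule over subsets of its nullable positions: Expr → n Factor gives n Factor | n.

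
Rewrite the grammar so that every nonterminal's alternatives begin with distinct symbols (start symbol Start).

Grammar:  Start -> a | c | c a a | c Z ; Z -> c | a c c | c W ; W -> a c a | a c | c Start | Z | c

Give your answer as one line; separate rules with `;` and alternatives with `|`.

Start -> a | c Start1; Z -> a c c | c Z1; W -> Z | a c W1 | c W2; Start1 -> ε | a a | Z; Z1 -> ε | W; W1 -> a | ε; W2 -> Start | ε

Start has alternatives sharing prefix 'c': factor to Start → c Start1 with Start1 → ε | a a | Z.
Z has alternatives sharing prefix 'c': factor to Z → c Z1 with Z1 → ε | W.
W has alternatives sharing prefix 'a c': factor to W → a c W1 with W1 → a | ε.
W has alternatives sharing prefix 'c': factor to W → c W2 with W2 → Start | ε.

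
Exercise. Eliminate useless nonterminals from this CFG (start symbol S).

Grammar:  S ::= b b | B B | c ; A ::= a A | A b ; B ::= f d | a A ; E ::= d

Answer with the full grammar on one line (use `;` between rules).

S ::= b b | B B | c; B ::= f d

Generating nonterminals: {B, E, S}.
Reachable from S after that: {B, S}.
Removed useless symbols: {A, E} and every production mentioning them.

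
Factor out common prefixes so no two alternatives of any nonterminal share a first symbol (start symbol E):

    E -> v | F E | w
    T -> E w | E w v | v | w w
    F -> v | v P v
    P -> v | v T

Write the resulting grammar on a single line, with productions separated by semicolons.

T has alternatives sharing prefix 'E w': factor to T → E w T' with T' → ε | v.
F has alternatives sharing prefix 'v': factor to F → v F' with F' → ε | P v.
P has alternatives sharing prefix 'v': factor to P → v P' with P' → ε | T.

E -> v | F E | w; T -> v | w w | E w T'; F -> v F'; P -> v P'; T' -> eps | v; F' -> eps | P v; P' -> eps | T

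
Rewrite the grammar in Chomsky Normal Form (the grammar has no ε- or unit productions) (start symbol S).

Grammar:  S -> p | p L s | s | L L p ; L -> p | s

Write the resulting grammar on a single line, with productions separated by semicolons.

S -> p | X1 Y1 | s | L Y2; L -> p | s; X1 -> p; X2 -> s; Y1 -> L X2; Y2 -> L X1

Introduce a nonterminal for each terminal appearing in a rule of length ≥ 2: X1 → p, X2 → s.
Binarize each right-hand side of length ≥ 3 by chaining fresh nonterminals (Y1, Y2, …): affected rules were S → X1 L X2; S → L L X1.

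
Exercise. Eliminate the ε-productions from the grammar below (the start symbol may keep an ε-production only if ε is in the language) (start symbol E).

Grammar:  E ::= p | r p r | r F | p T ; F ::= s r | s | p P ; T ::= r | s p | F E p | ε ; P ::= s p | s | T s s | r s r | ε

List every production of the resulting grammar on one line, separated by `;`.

E ::= p | r p r | r F | p T; F ::= s r | s | p P | p; T ::= r | s p | F E p; P ::= s p | s | T s s | s s | r s r

Nullable set = {P, T}.
ε ∉ L(G), so no ε-production is kept.
Expand every rule over subsets of its nullable positions: F → p P gives p P | p. P → T s s gives T s s | s s.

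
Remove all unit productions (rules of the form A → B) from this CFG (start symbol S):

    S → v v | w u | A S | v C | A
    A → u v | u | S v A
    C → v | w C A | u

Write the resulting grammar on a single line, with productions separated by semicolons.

Unit pairs: S ⇒* {A}.
For each unit pair (A, B), copy every non-unit production of B to A, then drop all unit productions.

S → v v | w u | A S | v C | u v | u | S v A; A → u v | u | S v A; C → v | w C A | u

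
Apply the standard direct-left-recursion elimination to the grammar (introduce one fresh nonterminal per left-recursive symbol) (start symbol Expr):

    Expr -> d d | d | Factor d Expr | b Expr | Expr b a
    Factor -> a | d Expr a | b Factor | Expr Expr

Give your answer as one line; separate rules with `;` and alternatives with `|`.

Expr -> d d Expr1 | d Expr1 | Factor d Expr Expr1 | b Expr Expr1; Factor -> a | d Expr a | b Factor | Expr Expr; Expr1 -> b a Expr1 | epsilon

Left recursion appears on Expr.
For Expr: α = {b a}, β = {d d, d, Factor d Expr, b Expr}. Rewrite as Expr → β Expr1 and Expr1 → α Expr1 | ε.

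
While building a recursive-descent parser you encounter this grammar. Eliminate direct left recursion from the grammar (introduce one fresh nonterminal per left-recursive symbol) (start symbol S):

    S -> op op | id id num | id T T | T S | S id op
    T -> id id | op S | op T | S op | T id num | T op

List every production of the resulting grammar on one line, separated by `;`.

Directly left-recursive nonterminals: S, T.
For S: α = {id op}, β = {op op, id id num, id T T, T S}. Rewrite as S → β S' and S' → α S' | ε.
For T: α = {id num, op}, β = {id id, op S, op T, S op}. Rewrite as T → β T' and T' → α T' | ε.

S -> op op S' | id id num S' | id T T S' | T S S'; T -> id id T' | op S T' | op T T' | S op T'; S' -> id op S' | ε; T' -> id num T' | op T' | ε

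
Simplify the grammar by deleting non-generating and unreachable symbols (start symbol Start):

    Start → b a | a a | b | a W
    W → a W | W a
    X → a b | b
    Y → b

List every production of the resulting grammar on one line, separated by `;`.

Generating nonterminals: {Start, X, Y}.
Reachable from Start after that: {Start}.
Removed useless symbols: {W, X, Y} and every production mentioning them.

Start → b a | a a | b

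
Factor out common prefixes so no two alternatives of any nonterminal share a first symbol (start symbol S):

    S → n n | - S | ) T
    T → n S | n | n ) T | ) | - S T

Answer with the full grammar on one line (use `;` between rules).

T has alternatives sharing prefix 'n': factor to T → n T' with T' → S | ε | ) T.

S → n n | - S | ) T; T → ) | - S T | n T'; T' → S | ε | ) T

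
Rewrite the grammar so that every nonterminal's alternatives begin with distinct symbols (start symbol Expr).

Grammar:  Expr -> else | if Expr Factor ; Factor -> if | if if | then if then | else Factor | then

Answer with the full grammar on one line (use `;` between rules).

Factor has alternatives sharing prefix 'if': factor to Factor → if Factor1 with Factor1 → ε | if.
Factor has alternatives sharing prefix 'then': factor to Factor → then Factor2 with Factor2 → if then | ε.

Expr -> else | if Expr Factor; Factor -> else Factor | if Factor1 | then Factor2; Factor1 -> epsilon | if; Factor2 -> if then | epsilon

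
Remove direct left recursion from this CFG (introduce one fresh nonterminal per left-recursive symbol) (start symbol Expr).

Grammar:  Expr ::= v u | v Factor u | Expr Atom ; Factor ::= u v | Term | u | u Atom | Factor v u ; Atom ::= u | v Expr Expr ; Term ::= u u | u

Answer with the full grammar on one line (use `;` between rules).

Expr ::= v u Expr1 | v Factor u Expr1; Factor ::= u v Factor1 | Term Factor1 | u Factor1 | u Atom Factor1; Atom ::= u | v Expr Expr; Term ::= u u | u; Expr1 ::= Atom Expr1 | eps; Factor1 ::= v u Factor1 | eps

Directly left-recursive nonterminals: Expr, Factor.
For Expr: α = {Atom}, β = {v u, v Factor u}. Rewrite as Expr → β Expr1 and Expr1 → α Expr1 | ε.
For Factor: α = {v u}, β = {u v, Term, u, u Atom}. Rewrite as Factor → β Factor1 and Factor1 → α Factor1 | ε.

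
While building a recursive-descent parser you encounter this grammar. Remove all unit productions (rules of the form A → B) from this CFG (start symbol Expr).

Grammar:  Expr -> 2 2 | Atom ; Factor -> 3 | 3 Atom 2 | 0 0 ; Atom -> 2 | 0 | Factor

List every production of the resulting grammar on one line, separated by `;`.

Unit pairs: Atom ⇒* {Factor}; Expr ⇒* {Atom, Factor}.
For each unit pair (A, B), copy every non-unit production of B to A, then drop all unit productions.

Expr -> 2 | 0 | 3 | 3 Atom 2 | 0 0 | 2 2; Factor -> 3 | 3 Atom 2 | 0 0; Atom -> 2 | 0 | 3 | 3 Atom 2 | 0 0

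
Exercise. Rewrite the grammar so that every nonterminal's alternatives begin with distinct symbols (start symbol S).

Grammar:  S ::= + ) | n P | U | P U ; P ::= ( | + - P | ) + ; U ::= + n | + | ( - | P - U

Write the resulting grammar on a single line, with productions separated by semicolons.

S ::= + ) | n P | U | P U; P ::= ( | + - P | ) +; U ::= ( - | P - U | + U'; U' ::= n | epsilon

U has alternatives sharing prefix '+': factor to U → + U' with U' → n | ε.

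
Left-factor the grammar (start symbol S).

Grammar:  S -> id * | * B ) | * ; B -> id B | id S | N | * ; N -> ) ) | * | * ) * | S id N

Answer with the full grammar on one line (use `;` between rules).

S -> id * | * S'; B -> N | * | id B'; N -> ) ) | S id N | * N'; S' -> B ) | ε; B' -> B | S; N' -> ε | ) *

S has alternatives sharing prefix '*': factor to S → * S' with S' → B ) | ε.
B has alternatives sharing prefix 'id': factor to B → id B' with B' → B | S.
N has alternatives sharing prefix '*': factor to N → * N' with N' → ε | ) *.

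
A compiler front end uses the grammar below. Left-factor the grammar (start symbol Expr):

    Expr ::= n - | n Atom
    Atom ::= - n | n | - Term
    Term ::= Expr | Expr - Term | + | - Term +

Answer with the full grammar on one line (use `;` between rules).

Expr ::= n Expr1; Atom ::= n | - Atom1; Term ::= + | - Term + | Expr Term1; Expr1 ::= - | Atom; Atom1 ::= n | Term; Term1 ::= ε | - Term

Expr has alternatives sharing prefix 'n': factor to Expr → n Expr1 with Expr1 → - | Atom.
Atom has alternatives sharing prefix '-': factor to Atom → - Atom1 with Atom1 → n | Term.
Term has alternatives sharing prefix 'Expr': factor to Term → Expr Term1 with Term1 → ε | - Term.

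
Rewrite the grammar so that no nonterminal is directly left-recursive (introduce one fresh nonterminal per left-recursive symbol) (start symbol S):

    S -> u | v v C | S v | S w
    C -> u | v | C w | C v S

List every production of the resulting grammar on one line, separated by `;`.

Left recursion appears on S, C.
For S: α = {v, w}, β = {u, v v C}. Rewrite as S → β S' and S' → α S' | ε.
For C: α = {w, v S}, β = {u, v}. Rewrite as C → β C' and C' → α C' | ε.

S -> u S' | v v C S'; C -> u C' | v C'; S' -> v S' | w S' | ε; C' -> w C' | v S C' | ε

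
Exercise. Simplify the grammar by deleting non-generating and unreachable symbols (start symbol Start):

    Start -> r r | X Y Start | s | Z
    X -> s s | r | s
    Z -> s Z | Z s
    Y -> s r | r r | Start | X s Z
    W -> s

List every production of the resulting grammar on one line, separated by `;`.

Generating nonterminals: {Start, W, X, Y}.
Reachable from Start after that: {Start, X, Y}.
Removed useless symbols: {W, Z} and every production mentioning them.

Start -> r r | X Y Start | s; X -> s s | r | s; Y -> s r | r r | Start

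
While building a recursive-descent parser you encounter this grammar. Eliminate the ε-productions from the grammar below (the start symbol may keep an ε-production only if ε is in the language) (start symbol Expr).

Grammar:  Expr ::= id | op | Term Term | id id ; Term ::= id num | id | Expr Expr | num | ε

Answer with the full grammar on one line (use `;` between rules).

Nullable nonterminals: {Expr, Term}.
ε ∈ L(G) since Expr is nullable, so keep Expr → ε.
Add the nullable-subset variants: Expr → Term Term gives Term Term | Term. Term → Expr Expr gives Expr Expr | Expr.

Expr ::= id | op | Term Term | Term | id id | ε; Term ::= id num | id | Expr Expr | Expr | num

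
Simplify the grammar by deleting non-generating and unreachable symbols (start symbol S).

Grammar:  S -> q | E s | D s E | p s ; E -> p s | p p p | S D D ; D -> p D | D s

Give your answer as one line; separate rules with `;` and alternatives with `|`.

S -> q | E s | p s; E -> p s | p p p

Generating nonterminals: {E, S}.
Reachable from S after that: {E, S}.
Removed useless symbols: {D} and every production mentioning them.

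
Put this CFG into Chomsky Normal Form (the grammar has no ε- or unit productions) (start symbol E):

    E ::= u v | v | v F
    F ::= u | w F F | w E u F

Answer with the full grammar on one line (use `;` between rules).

E ::= X1 X2 | v | X2 F; F ::= u | X3 Y1 | X3 Y2; X1 ::= u; X2 ::= v; X3 ::= w; Y1 ::= F F; Y2 ::= E Y3; Y3 ::= X1 F

Introduce a nonterminal for each terminal appearing in a rule of length ≥ 2: X1 → u, X2 → v, X3 → w.
Binarize each right-hand side of length ≥ 3 by chaining fresh nonterminals (Y1, Y2, …): affected rules were F → X3 F F; F → X3 E X1 F.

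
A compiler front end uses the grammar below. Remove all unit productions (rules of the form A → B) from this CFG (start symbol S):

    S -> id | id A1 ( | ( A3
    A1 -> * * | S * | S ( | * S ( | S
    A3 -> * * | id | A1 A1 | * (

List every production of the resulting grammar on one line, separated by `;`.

Unit pairs: A1 ⇒* {S}.
Replace each nonterminal's rules with the union of the non-unit rules of every nonterminal it unit-derives.

S -> id | id A1 ( | ( A3; A1 -> * * | S * | S ( | * S ( | id | id A1 ( | ( A3; A3 -> * * | id | A1 A1 | * (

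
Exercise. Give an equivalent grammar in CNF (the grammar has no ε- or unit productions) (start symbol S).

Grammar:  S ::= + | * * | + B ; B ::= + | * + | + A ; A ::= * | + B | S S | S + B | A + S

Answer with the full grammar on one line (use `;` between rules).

S ::= + | X1 X1 | X2 B; B ::= + | X1 X2 | X2 A; A ::= * | X2 B | S S | S Y1 | A Y2; X1 ::= *; X2 ::= +; Y1 ::= X2 B; Y2 ::= X2 S

Introduce a nonterminal for each terminal appearing in a rule of length ≥ 2: X1 → *, X2 → +.
Binarize each right-hand side of length ≥ 3 by chaining fresh nonterminals (Y1, Y2, …): affected rules were A → S X2 B; A → A X2 S.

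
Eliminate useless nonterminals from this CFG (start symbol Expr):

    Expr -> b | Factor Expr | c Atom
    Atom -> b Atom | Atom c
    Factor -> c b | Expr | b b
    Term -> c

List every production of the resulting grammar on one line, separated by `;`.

Generating nonterminals: {Expr, Factor, Term}.
Reachable from Expr after that: {Expr, Factor}.
Removed useless symbols: {Atom, Term} and every production mentioning them.

Expr -> b | Factor Expr; Factor -> c b | Expr | b b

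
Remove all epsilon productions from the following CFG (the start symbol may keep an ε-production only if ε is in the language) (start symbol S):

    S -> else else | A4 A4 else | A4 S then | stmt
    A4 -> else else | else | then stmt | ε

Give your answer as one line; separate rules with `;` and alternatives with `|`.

S -> else else | A4 A4 else | A4 else | else | A4 S then | S then | stmt; A4 -> else else | else | then stmt

Nullable nonterminals: {A4}.
ε ∉ L(G), so no ε-production is kept.
Add the nullable-subset variants: S → A4 A4 else gives A4 A4 else | A4 else | else. S → A4 S then gives A4 S then | S then.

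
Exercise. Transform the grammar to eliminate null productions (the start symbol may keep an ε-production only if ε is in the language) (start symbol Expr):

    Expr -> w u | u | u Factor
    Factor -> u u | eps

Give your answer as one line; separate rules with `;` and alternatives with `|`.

The nullable symbols are {Factor}.
ε ∉ L(G), so no ε-production is kept.

Expr -> w u | u | u Factor; Factor -> u u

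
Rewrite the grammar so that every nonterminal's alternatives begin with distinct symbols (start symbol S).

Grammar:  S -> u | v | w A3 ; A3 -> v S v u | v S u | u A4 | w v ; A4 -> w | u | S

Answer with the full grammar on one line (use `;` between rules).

S -> u | v | w A3; A3 -> u A4 | w v | v S A3'; A4 -> w | u | S; A3' -> v u | u

A3 has alternatives sharing prefix 'v S': factor to A3 → v S A3' with A3' → v u | u.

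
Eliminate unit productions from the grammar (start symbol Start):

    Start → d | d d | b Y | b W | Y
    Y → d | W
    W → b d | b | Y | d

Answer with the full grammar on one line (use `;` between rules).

Start → d | d d | b Y | b W | b d | b; Y → b d | b | d; W → d | b d | b

Unit pairs: Start ⇒* {W, Y}; W ⇒* {Y}; Y ⇒* {W}.
For each unit pair (A, B), copy every non-unit production of B to A, then drop all unit productions.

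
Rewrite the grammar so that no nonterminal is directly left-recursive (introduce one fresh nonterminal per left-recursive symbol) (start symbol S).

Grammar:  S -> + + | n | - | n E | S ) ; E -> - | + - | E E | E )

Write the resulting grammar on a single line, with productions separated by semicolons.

Left recursion appears on S, E.
For S: α = {)}, β = {+ +, n, -, n E}. Rewrite as S → β S' and S' → α S' | ε.
For E: α = {E, )}, β = {-, + -}. Rewrite as E → β E' and E' → α E' | ε.

S -> + + S' | n S' | - S' | n E S'; E -> - E' | + - E'; S' -> ) S' | ε; E' -> E E' | ) E' | ε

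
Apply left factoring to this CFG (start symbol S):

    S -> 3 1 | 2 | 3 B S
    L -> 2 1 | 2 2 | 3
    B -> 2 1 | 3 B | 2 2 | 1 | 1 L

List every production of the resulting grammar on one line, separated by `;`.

S has alternatives sharing prefix '3': factor to S → 3 S' with S' → 1 | B S.
L has alternatives sharing prefix '2': factor to L → 2 L' with L' → 1 | 2.
B has alternatives sharing prefix '2': factor to B → 2 B' with B' → 1 | 2.
B has alternatives sharing prefix '1': factor to B → 1 B'' with B'' → ε | L.

S -> 2 | 3 S'; L -> 3 | 2 L'; B -> 3 B | 2 B' | 1 B''; S' -> 1 | B S; L' -> 1 | 2; B' -> 1 | 2; B'' -> ε | L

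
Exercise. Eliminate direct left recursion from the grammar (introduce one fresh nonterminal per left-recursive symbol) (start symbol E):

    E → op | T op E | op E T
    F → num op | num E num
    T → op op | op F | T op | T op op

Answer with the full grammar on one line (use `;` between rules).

E → op | T op E | op E T; F → num op | num E num; T → op op T' | op F T'; T' → op T' | op op T' | eps

Directly left-recursive nonterminal: T.
For T: α = {op, op op}, β = {op op, op F}. Rewrite as T → β T' and T' → α T' | ε.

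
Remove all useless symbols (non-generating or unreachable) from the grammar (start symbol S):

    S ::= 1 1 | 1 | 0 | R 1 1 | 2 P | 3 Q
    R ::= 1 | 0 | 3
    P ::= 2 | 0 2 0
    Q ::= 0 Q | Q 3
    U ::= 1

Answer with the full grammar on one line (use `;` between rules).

Generating nonterminals: {P, R, S, U}.
Reachable from S after that: {P, R, S}.
Removed useless symbols: {Q, U} and every production mentioning them.

S ::= 1 1 | 1 | 0 | R 1 1 | 2 P; R ::= 1 | 0 | 3; P ::= 2 | 0 2 0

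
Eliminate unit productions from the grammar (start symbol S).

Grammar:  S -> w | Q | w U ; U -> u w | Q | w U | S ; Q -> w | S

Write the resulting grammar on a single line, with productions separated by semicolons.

Unit pairs: Q ⇒* {S}; S ⇒* {Q}; U ⇒* {Q, S}.
For every A with A ⇒* B via unit rules, add B's non-unit alternatives to A; then delete every rule of the form X → Y.

S -> w | w U; U -> u w | w U | w; Q -> w | w U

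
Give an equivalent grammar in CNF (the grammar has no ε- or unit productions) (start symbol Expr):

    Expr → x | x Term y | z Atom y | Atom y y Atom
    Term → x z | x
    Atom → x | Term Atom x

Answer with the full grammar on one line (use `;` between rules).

Introduce a nonterminal for each terminal appearing in a rule of length ≥ 2: X1 → x, X2 → y, X3 → z.
Binarize each right-hand side of length ≥ 3 by chaining fresh nonterminals (Y1, Y2, …): affected rules were Expr → X1 Term X2; Expr → X3 Atom X2; Expr → Atom X2 X2 Atom; Atom → Term Atom X1.

Expr → x | X1 Y1 | X3 Y2 | Atom Y3; Term → X1 X3 | x; Atom → x | Term Y5; X1 → x; X2 → y; X3 → z; Y1 → Term X2; Y2 → Atom X2; Y3 → X2 Y4; Y4 → X2 Atom; Y5 → Atom X1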